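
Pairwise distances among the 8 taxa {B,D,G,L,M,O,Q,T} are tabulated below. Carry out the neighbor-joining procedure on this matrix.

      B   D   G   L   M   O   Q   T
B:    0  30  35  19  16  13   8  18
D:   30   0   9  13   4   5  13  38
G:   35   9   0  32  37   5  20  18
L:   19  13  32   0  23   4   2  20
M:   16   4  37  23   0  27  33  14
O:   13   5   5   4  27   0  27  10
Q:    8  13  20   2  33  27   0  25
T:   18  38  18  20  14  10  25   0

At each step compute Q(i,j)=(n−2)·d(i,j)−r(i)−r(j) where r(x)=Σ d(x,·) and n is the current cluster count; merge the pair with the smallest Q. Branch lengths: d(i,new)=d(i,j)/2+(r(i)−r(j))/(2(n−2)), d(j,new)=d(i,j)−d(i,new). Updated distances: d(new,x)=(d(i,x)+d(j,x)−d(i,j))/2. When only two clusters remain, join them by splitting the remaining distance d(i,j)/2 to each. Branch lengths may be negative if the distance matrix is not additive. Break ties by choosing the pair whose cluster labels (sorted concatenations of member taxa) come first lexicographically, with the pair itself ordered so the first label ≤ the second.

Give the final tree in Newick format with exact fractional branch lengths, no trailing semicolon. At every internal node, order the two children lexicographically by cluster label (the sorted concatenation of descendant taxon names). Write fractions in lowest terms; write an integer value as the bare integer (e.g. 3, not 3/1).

step 1: merge (D,M) at d=4, Q=-242; branch lengths D→-3/2, M→11/2; new cluster DM
  updated: d(B,DM)=21, d(DM,G)=21, d(DM,L)=16, d(DM,O)=14, d(DM,Q)=21, d(DM,T)=24
step 2: merge (L,Q) at d=2, Q=-186; branch lengths L→0, Q→2; new cluster LQ
  updated: d(B,LQ)=25/2, d(DM,LQ)=35/2, d(G,LQ)=25, d(LQ,O)=29/2, d(LQ,T)=43/2
step 3: merge (B,LQ) at d=25/2, Q=-281/2; branch lengths B→117/16, LQ→83/16; new cluster BLQ
  updated: d(BLQ,DM)=13, d(BLQ,G)=95/4, d(BLQ,O)=15/2, d(BLQ,T)=27/2
step 4: merge (BLQ,DM) at d=13, Q=-363/4; branch lengths BLQ→33/8, DM→71/8; new cluster BDLMQ
  updated: d(BDLMQ,G)=127/8, d(BDLMQ,O)=17/4, d(BDLMQ,T)=49/4
step 5: merge (BDLMQ,T) at d=49/4, Q=-385/8; branch lengths BDLMQ→133/32, T→259/32; new cluster BDLMQT
  updated: d(BDLMQT,G)=173/16, d(BDLMQT,O)=1
step 6: merge (BDLMQT,G) at d=173/16, Q=-269/16; branch lengths BDLMQT→109/32, G→237/32; new cluster BDGLMQT
  updated: d(BDGLMQT,O)=-77/32
step 7: merge (BDGLMQT,O) at d=-77/32; branch lengths BDGLMQT→-77/64, O→-77/64; new cluster BDGLMOQT
final tree: (((((B:117/16,(L:0,Q:2):83/16):33/8,(D:-3/2,M:11/2):71/8):133/32,T:259/32):109/32,G:237/32):-77/64,O:-77/64)
total length: 1669/32

(((((B:117/16,(L:0,Q:2):83/16):33/8,(D:-3/2,M:11/2):71/8):133/32,T:259/32):109/32,G:237/32):-77/64,O:-77/64)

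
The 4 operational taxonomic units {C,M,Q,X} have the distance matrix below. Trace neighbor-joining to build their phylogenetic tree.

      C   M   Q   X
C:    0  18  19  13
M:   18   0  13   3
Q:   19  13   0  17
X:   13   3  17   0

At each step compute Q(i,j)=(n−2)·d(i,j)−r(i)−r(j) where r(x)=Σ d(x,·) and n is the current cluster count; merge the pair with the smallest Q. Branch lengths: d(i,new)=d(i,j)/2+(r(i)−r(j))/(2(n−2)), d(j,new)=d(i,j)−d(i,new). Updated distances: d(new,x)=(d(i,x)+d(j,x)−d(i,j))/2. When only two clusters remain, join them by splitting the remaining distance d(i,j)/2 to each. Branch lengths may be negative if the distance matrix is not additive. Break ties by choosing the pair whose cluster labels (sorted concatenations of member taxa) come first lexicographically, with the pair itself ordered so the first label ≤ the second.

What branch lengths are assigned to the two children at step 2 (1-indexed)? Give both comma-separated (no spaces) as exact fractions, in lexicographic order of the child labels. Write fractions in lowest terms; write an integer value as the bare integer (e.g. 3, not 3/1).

step 1: merge (C,Q) at d=19, Q=-61; branch lengths C→39/4, Q→37/4; new cluster CQ
  updated: d(CQ,M)=6, d(CQ,X)=11/2
step 2: merge (CQ,M) at d=6, Q=-29/2; branch lengths CQ→17/4, M→7/4; new cluster CMQ
  updated: d(CMQ,X)=5/4
step 3: merge (CMQ,X) at d=5/4; branch lengths CMQ→5/8, X→5/8; new cluster CMQX
final tree: (((C:39/4,Q:37/4):17/4,M:7/4):5/8,X:5/8)
total length: 105/4

17/4,7/4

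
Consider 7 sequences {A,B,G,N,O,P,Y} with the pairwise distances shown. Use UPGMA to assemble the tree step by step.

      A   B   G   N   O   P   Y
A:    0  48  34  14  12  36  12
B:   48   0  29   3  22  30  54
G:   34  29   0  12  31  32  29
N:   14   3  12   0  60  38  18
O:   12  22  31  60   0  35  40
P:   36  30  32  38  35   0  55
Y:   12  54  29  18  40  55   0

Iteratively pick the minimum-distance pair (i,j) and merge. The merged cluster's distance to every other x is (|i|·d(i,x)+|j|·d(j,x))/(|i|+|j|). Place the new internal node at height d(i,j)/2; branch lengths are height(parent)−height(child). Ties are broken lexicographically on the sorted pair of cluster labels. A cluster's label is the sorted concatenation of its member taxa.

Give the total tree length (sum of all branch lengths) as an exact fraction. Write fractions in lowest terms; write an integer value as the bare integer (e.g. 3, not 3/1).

1. join B+N (d=3) ⇒ BN; edges |B|=3/2, |N|=3/2
  updated: d(A,BN)=31, d(BN,G)=41/2, d(BN,O)=41, d(BN,P)=34, d(BN,Y)=36
2. join A+O (d=12) ⇒ AO; edges |A|=6, |O|=6
  updated: d(AO,BN)=36, d(AO,G)=65/2, d(AO,P)=71/2, d(AO,Y)=26
3. join BN+G (d=41/2) ⇒ BGN; edges |BN|=35/4, |G|=41/4
  updated: d(AO,BGN)=209/6, d(BGN,P)=100/3, d(BGN,Y)=101/3
4. join AO+Y (d=26) ⇒ AOY; edges |AO|=7, |Y|=13
  updated: d(AOY,BGN)=310/9, d(AOY,P)=42
5. join BGN+P (d=100/3) ⇒ BGNP; edges |BGN|=77/12, |P|=50/3
  updated: d(AOY,BGNP)=109/3
6. join AOY+BGNP (d=109/3) ⇒ ABGNOPY; edges |AOY|=31/6, |BGNP|=3/2
final tree: (((A:6,O:6):7,Y:13):31/6,(((B:3/2,N:3/2):35/4,G:41/4):77/12,P:50/3):3/2)
total length: 335/4

335/4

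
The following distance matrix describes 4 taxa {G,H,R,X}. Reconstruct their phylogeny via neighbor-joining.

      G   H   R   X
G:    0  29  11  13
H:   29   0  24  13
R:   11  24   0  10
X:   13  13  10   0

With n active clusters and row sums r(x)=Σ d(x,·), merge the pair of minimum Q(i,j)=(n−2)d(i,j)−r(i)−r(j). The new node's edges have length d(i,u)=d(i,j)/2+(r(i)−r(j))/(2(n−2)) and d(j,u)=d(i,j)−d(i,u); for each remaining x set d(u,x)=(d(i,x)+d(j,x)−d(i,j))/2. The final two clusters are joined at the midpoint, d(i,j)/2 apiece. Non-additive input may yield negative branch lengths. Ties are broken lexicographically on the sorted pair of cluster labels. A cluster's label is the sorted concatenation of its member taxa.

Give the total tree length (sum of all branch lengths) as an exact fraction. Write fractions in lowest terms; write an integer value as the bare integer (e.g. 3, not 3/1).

31

1. join G+R (d=11, Q=-76) ⇒ GR; edges |G|=15/2, |R|=7/2
  updated: d(GR,H)=21, d(GR,X)=6
2. join GR+H (d=21, Q=-40) ⇒ GHR; edges |GR|=7, |H|=14
  updated: d(GHR,X)=-1
3. join GHR+X (d=-1) ⇒ GHRX; edges |GHR|=-1/2, |X|=-1/2
final tree: (((G:15/2,R:7/2):7,H:14):-1/2,X:-1/2)
total length: 31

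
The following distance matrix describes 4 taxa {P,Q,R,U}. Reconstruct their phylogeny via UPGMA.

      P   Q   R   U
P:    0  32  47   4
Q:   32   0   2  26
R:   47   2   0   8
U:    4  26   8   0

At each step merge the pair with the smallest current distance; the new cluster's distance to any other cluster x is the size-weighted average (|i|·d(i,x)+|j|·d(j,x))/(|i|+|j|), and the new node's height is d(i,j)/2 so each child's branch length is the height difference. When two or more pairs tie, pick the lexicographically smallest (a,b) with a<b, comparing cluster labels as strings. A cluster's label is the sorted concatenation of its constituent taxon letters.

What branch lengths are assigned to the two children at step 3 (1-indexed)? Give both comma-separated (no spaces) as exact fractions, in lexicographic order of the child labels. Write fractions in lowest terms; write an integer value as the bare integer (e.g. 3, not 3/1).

97/8,105/8

step 1: merge (Q,R) at d=2; branch lengths Q→1, R→1; new cluster QR
  updated: d(P,QR)=79/2, d(QR,U)=17
step 2: merge (P,U) at d=4; branch lengths P→2, U→2; new cluster PU
  updated: d(PU,QR)=113/4
step 3: merge (PU,QR) at d=113/4; branch lengths PU→97/8, QR→105/8; new cluster PQRU
final tree: ((P:2,U:2):97/8,(Q:1,R:1):105/8)
total length: 125/4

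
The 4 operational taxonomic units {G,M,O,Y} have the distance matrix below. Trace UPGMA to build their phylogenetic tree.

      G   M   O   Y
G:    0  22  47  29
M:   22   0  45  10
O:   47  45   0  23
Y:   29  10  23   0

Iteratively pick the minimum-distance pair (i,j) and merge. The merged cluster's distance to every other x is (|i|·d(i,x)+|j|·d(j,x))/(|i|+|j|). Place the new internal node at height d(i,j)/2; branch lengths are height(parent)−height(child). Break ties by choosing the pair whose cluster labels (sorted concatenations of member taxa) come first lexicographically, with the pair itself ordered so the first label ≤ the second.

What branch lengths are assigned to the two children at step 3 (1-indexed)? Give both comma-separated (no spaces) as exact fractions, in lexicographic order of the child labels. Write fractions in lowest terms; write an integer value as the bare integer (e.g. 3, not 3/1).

77/12,115/6

iteration 1: select M,Y (d=10); attach at lengths (5, 5); label the merged cluster MY
  updated: d(G,MY)=51/2, d(MY,O)=34
iteration 2: select G,MY (d=51/2); attach at lengths (51/4, 31/4); label the merged cluster GMY
  updated: d(GMY,O)=115/3
iteration 3: select GMY,O (d=115/3); attach at lengths (77/12, 115/6); label the merged cluster GMOY
final tree: ((G:51/4,(M:5,Y:5):31/4):77/12,O:115/6)
total length: 673/12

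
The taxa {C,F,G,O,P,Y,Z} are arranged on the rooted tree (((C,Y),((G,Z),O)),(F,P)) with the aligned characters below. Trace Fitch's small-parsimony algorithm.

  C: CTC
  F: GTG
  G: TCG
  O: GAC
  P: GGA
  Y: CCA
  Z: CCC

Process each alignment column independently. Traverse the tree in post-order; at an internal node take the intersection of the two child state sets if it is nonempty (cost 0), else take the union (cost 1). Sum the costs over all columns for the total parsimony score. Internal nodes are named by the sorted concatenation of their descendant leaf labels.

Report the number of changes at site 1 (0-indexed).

CY@0: {C} ∩ {C} = {C} (intersection, +0)
GZ@0: {T} ∪ {C} = {C,T} (union, +1)
GOZ@0: {C,T} ∪ {G} = {C,G,T} (union, +1)
CGOYZ@0: {C} ∩ {C,G,T} = {C} (intersection, +0)
FP@0: {G} ∩ {G} = {G} (intersection, +0)
CFGOPYZ@0: {C} ∪ {G} = {C,G} (union, +1)
CY@1: {T} ∪ {C} = {C,T} (union, +1)
GZ@1: {C} ∩ {C} = {C} (intersection, +0)
GOZ@1: {C} ∪ {A} = {A,C} (union, +1)
CGOYZ@1: {C,T} ∩ {A,C} = {C} (intersection, +0)
FP@1: {T} ∪ {G} = {G,T} (union, +1)
CFGOPYZ@1: {C} ∪ {G,T} = {C,G,T} (union, +1)
CY@2: {C} ∪ {A} = {A,C} (union, +1)
GZ@2: {G} ∪ {C} = {C,G} (union, +1)
GOZ@2: {C,G} ∩ {C} = {C} (intersection, +0)
CGOYZ@2: {A,C} ∩ {C} = {C} (intersection, +0)
FP@2: {G} ∪ {A} = {A,G} (union, +1)
CFGOPYZ@2: {C} ∪ {A,G} = {A,C,G} (union, +1)
per-site changes: [3, 4, 4]; total = 11

4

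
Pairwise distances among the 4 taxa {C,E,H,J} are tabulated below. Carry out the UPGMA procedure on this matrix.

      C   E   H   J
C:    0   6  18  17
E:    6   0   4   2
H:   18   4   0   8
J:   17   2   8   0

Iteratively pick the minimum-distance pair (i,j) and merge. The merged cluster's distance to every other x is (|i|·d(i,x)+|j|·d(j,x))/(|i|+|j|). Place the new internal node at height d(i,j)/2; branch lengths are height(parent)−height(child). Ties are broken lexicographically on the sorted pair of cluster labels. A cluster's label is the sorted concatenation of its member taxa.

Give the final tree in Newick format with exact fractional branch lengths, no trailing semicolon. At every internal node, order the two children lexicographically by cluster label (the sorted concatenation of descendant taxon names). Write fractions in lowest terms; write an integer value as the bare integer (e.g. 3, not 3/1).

iteration 1: select E,J (d=2); attach at lengths (1, 1); label the merged cluster EJ
  updated: d(C,EJ)=23/2, d(EJ,H)=6
iteration 2: select EJ,H (d=6); attach at lengths (2, 3); label the merged cluster EHJ
  updated: d(C,EHJ)=41/3
iteration 3: select C,EHJ (d=41/3); attach at lengths (41/6, 23/6); label the merged cluster CEHJ
final tree: (C:41/6,((E:1,J:1):2,H:3):23/6)
total length: 53/3

(C:41/6,((E:1,J:1):2,H:3):23/6)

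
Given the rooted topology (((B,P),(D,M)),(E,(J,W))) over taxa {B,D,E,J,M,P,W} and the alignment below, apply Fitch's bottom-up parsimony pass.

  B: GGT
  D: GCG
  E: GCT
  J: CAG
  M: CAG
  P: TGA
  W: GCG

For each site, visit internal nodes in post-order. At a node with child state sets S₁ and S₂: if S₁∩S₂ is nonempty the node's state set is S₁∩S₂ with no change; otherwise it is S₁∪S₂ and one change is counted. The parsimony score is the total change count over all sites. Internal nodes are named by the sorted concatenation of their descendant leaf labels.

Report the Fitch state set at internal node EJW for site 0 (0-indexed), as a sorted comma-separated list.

site 0, node BP: B={G} ∪ P={T} → {G,T} (+1)
site 0, node DM: D={G} ∪ M={C} → {C,G} (+1)
site 0, node BDMP: BP={G,T} ∩ DM={C,G} → {G} (+0)
site 0, node JW: J={C} ∪ W={G} → {C,G} (+1)
site 0, node EJW: E={G} ∩ JW={C,G} → {G} (+0)
site 0, node BDEJMPW: BDMP={G} ∩ EJW={G} → {G} (+0)
site 1, node BP: B={G} ∩ P={G} → {G} (+0)
site 1, node DM: D={C} ∪ M={A} → {A,C} (+1)
site 1, node BDMP: BP={G} ∪ DM={A,C} → {A,C,G} (+1)
site 1, node JW: J={A} ∪ W={C} → {A,C} (+1)
site 1, node EJW: E={C} ∩ JW={A,C} → {C} (+0)
site 1, node BDEJMPW: BDMP={A,C,G} ∩ EJW={C} → {C} (+0)
site 2, node BP: B={T} ∪ P={A} → {A,T} (+1)
site 2, node DM: D={G} ∩ M={G} → {G} (+0)
site 2, node BDMP: BP={A,T} ∪ DM={G} → {A,G,T} (+1)
site 2, node JW: J={G} ∩ W={G} → {G} (+0)
site 2, node EJW: E={T} ∪ JW={G} → {G,T} (+1)
site 2, node BDEJMPW: BDMP={A,G,T} ∩ EJW={G,T} → {G,T} (+0)
per-site changes: [3, 3, 3]; total = 9

G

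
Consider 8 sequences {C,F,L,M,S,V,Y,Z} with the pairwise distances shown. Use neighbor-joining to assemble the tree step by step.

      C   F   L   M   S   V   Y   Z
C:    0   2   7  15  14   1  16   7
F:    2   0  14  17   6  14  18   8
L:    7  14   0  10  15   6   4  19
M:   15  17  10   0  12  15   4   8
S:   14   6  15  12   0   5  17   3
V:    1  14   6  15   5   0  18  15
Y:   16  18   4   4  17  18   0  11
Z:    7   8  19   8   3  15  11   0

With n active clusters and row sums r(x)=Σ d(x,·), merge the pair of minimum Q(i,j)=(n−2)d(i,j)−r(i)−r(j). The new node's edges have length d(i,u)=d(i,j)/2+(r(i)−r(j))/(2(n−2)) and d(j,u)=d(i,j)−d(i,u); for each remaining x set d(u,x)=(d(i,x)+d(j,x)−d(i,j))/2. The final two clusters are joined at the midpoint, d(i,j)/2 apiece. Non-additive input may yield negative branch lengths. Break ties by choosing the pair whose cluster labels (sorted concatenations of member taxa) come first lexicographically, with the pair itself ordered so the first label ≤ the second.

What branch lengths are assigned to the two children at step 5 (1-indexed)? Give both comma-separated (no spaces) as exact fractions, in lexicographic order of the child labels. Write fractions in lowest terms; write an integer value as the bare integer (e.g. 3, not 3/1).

step 1: merge (M,Y) at d=4, Q=-145; branch lengths M→17/12, Y→31/12; new cluster MY
  updated: d(C,MY)=27/2, d(F,MY)=31/2, d(L,MY)=5, d(MY,S)=25/2, d(MY,V)=29/2, d(MY,Z)=15/2
step 2: merge (L,MY) at d=5, Q=-219/2; branch lengths L→9/4, MY→11/4; new cluster LMY
  updated: d(C,LMY)=31/4, d(F,LMY)=49/4, d(LMY,S)=45/4, d(LMY,V)=31/4, d(LMY,Z)=43/4
step 3: merge (S,Z) at d=3, Q=-71; branch lengths S→15/16, Z→33/16; new cluster SZ
  updated: d(C,SZ)=9, d(F,SZ)=11/2, d(LMY,SZ)=19/2, d(SZ,V)=17/2
step 4: merge (F,SZ) at d=11/2, Q=-199/4; branch lengths F→71/24, SZ→61/24; new cluster FSZ
  updated: d(C,FSZ)=11/4, d(FSZ,LMY)=65/8, d(FSZ,V)=17/2
step 5: merge (C,V) at d=1, Q=-107/4; branch lengths C→-15/16, V→31/16; new cluster CV
  updated: d(CV,FSZ)=41/8, d(CV,LMY)=29/4
step 6: merge (CV,FSZ) at d=41/8, Q=-41/2; branch lengths CV→17/8, FSZ→3; new cluster CFSVZ
  updated: d(CFSVZ,LMY)=41/8
step 7: merge (CFSVZ,LMY) at d=41/8; branch lengths CFSVZ→41/16, LMY→41/16; new cluster CFLMSVYZ
final tree: (((C:-15/16,V:31/16):17/8,(F:71/24,(S:15/16,Z:33/16):61/24):3):41/16,(L:9/4,(M:17/12,Y:31/12):11/4):41/16)
total length: 115/4

-15/16,31/16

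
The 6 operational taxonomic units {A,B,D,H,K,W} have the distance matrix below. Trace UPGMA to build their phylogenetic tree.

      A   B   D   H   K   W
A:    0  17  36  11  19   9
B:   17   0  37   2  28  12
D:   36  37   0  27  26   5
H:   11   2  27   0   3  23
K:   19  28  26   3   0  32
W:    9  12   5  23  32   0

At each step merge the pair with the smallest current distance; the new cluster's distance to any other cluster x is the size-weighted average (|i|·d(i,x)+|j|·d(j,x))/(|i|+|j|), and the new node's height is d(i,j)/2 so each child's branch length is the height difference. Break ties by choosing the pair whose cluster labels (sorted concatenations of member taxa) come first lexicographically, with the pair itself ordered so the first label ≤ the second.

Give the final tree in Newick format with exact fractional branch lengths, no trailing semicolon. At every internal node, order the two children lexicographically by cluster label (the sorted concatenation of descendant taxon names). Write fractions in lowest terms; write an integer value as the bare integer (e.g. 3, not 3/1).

(((A:7,(B:1,H:1):6):4/3,K:25/3):103/24,(D:5/2,W:5/2):81/8)

1. join B+H (d=2) ⇒ BH; edges |B|=1, |H|=1
  updated: d(A,BH)=14, d(BH,D)=32, d(BH,K)=31/2, d(BH,W)=35/2
2. join D+W (d=5) ⇒ DW; edges |D|=5/2, |W|=5/2
  updated: d(A,DW)=45/2, d(BH,DW)=99/4, d(DW,K)=29
3. join A+BH (d=14) ⇒ ABH; edges |A|=7, |BH|=6
  updated: d(ABH,DW)=24, d(ABH,K)=50/3
4. join ABH+K (d=50/3) ⇒ ABHK; edges |ABH|=4/3, |K|=25/3
  updated: d(ABHK,DW)=101/4
5. join ABHK+DW (d=101/4) ⇒ ABDHKW; edges |ABHK|=103/24, |DW|=81/8
final tree: (((A:7,(B:1,H:1):6):4/3,K:25/3):103/24,(D:5/2,W:5/2):81/8)
total length: 529/12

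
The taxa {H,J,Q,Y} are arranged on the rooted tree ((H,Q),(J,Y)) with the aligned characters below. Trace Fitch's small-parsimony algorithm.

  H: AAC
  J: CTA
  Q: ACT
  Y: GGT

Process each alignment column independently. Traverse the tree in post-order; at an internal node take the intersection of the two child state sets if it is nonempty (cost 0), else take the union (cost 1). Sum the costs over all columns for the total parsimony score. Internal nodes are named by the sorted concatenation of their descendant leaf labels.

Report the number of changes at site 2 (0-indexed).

2

HQ@0: {A} ∩ {A} = {A} (intersection, +0)
JY@0: {C} ∪ {G} = {C,G} (union, +1)
HJQY@0: {A} ∪ {C,G} = {A,C,G} (union, +1)
HQ@1: {A} ∪ {C} = {A,C} (union, +1)
JY@1: {T} ∪ {G} = {G,T} (union, +1)
HJQY@1: {A,C} ∪ {G,T} = {A,C,G,T} (union, +1)
HQ@2: {C} ∪ {T} = {C,T} (union, +1)
JY@2: {A} ∪ {T} = {A,T} (union, +1)
HJQY@2: {C,T} ∩ {A,T} = {T} (intersection, +0)
per-site changes: [2, 3, 2]; total = 7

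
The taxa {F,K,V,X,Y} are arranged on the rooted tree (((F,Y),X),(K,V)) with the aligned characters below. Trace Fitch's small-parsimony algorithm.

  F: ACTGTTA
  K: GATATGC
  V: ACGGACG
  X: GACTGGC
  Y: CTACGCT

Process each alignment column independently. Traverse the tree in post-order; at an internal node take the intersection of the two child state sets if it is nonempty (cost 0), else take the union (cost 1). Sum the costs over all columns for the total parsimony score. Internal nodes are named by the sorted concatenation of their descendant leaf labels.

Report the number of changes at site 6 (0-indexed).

3

FY@0: {A} ∪ {C} = {A,C} (union, +1)
FXY@0: {A,C} ∪ {G} = {A,C,G} (union, +1)
KV@0: {G} ∪ {A} = {A,G} (union, +1)
FKVXY@0: {A,C,G} ∩ {A,G} = {A,G} (intersection, +0)
FY@1: {C} ∪ {T} = {C,T} (union, +1)
FXY@1: {C,T} ∪ {A} = {A,C,T} (union, +1)
KV@1: {A} ∪ {C} = {A,C} (union, +1)
FKVXY@1: {A,C,T} ∩ {A,C} = {A,C} (intersection, +0)
FY@2: {T} ∪ {A} = {A,T} (union, +1)
FXY@2: {A,T} ∪ {C} = {A,C,T} (union, +1)
KV@2: {T} ∪ {G} = {G,T} (union, +1)
FKVXY@2: {A,C,T} ∩ {G,T} = {T} (intersection, +0)
FY@3: {G} ∪ {C} = {C,G} (union, +1)
FXY@3: {C,G} ∪ {T} = {C,G,T} (union, +1)
KV@3: {A} ∪ {G} = {A,G} (union, +1)
FKVXY@3: {C,G,T} ∩ {A,G} = {G} (intersection, +0)
FY@4: {T} ∪ {G} = {G,T} (union, +1)
FXY@4: {G,T} ∩ {G} = {G} (intersection, +0)
KV@4: {T} ∪ {A} = {A,T} (union, +1)
FKVXY@4: {G} ∪ {A,T} = {A,G,T} (union, +1)
FY@5: {T} ∪ {C} = {C,T} (union, +1)
FXY@5: {C,T} ∪ {G} = {C,G,T} (union, +1)
KV@5: {G} ∪ {C} = {C,G} (union, +1)
FKVXY@5: {C,G,T} ∩ {C,G} = {C,G} (intersection, +0)
FY@6: {A} ∪ {T} = {A,T} (union, +1)
FXY@6: {A,T} ∪ {C} = {A,C,T} (union, +1)
KV@6: {C} ∪ {G} = {C,G} (union, +1)
FKVXY@6: {A,C,T} ∩ {C,G} = {C} (intersection, +0)
per-site changes: [3, 3, 3, 3, 3, 3, 3]; total = 21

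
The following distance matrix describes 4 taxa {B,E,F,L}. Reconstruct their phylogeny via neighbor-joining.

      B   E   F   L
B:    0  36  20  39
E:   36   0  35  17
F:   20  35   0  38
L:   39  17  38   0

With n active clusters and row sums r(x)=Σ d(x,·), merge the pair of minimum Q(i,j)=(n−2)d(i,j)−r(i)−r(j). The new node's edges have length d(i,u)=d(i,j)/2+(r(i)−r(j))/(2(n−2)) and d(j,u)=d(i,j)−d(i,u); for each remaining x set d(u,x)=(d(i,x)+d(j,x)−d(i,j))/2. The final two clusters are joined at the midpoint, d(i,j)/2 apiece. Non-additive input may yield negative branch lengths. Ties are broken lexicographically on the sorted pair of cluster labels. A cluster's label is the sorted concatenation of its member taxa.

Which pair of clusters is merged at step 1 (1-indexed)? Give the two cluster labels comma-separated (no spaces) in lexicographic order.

B,F

1. join B+F (d=20, Q=-148) ⇒ BF; edges |B|=21/2, |F|=19/2
  updated: d(BF,E)=51/2, d(BF,L)=57/2
2. join BF+E (d=51/2, Q=-71) ⇒ BEF; edges |BF|=37/2, |E|=7
  updated: d(BEF,L)=10
3. join BEF+L (d=10) ⇒ BEFL; edges |BEF|=5, |L|=5
final tree: (((B:21/2,F:19/2):37/2,E:7):5,L:5)
total length: 111/2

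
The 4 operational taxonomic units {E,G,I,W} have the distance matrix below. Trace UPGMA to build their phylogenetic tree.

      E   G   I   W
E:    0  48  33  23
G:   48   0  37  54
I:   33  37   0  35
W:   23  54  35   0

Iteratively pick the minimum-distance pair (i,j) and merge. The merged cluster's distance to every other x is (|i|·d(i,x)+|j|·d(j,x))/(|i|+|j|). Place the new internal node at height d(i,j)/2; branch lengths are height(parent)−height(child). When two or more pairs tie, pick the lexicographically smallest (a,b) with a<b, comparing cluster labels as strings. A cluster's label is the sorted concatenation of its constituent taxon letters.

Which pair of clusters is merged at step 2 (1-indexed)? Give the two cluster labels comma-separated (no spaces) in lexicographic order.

iteration 1: select E,W (d=23); attach at lengths (23/2, 23/2); label the merged cluster EW
  updated: d(EW,G)=51, d(EW,I)=34
iteration 2: select EW,I (d=34); attach at lengths (11/2, 17); label the merged cluster EIW
  updated: d(EIW,G)=139/3
iteration 3: select EIW,G (d=139/3); attach at lengths (37/6, 139/6); label the merged cluster EGIW
final tree: (((E:23/2,W:23/2):11/2,I:17):37/6,G:139/6)
total length: 449/6

EW,I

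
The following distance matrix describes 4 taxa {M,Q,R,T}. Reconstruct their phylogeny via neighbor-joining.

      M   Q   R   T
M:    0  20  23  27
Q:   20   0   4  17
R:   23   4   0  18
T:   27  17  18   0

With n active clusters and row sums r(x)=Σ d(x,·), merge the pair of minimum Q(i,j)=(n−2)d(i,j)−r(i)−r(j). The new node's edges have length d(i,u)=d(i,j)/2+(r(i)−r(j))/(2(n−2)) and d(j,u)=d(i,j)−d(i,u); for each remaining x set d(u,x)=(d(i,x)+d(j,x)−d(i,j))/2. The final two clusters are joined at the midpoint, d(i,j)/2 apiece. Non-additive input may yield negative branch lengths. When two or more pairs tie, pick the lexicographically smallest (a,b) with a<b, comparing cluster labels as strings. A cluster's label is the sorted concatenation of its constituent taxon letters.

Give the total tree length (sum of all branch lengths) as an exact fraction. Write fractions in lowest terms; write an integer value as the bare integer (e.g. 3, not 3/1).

35

step 1: merge (M,T) at d=27, Q=-78; branch lengths M→31/2, T→23/2; new cluster MT
  updated: d(MT,Q)=5, d(MT,R)=7
step 2: merge (MT,Q) at d=5, Q=-16; branch lengths MT→4, Q→1; new cluster MQT
  updated: d(MQT,R)=3
step 3: merge (MQT,R) at d=3; branch lengths MQT→3/2, R→3/2; new cluster MQRT
final tree: (((M:31/2,T:23/2):4,Q:1):3/2,R:3/2)
total length: 35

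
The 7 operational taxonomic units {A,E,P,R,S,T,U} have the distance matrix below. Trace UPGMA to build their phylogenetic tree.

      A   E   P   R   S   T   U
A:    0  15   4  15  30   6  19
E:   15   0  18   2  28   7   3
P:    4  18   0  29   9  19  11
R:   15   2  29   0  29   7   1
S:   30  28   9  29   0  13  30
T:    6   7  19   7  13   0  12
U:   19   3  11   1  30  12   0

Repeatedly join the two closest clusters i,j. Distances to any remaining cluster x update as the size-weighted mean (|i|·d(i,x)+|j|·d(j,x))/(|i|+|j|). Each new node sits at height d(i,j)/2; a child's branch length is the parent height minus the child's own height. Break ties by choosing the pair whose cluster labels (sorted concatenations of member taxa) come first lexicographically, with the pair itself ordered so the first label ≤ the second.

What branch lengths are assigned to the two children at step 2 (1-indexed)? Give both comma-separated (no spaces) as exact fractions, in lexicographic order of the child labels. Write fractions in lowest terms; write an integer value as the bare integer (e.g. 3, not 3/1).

step 1: merge (R,U) at d=1; branch lengths R→1/2, U→1/2; new cluster RU
  updated: d(A,RU)=17, d(E,RU)=5/2, d(P,RU)=20, d(RU,S)=59/2, d(RU,T)=19/2
step 2: merge (E,RU) at d=5/2; branch lengths E→5/4, RU→3/4; new cluster ERU
  updated: d(A,ERU)=49/3, d(ERU,P)=58/3, d(ERU,S)=29, d(ERU,T)=26/3
step 3: merge (A,P) at d=4; branch lengths A→2, P→2; new cluster AP
  updated: d(AP,ERU)=107/6, d(AP,S)=39/2, d(AP,T)=25/2
step 4: merge (ERU,T) at d=26/3; branch lengths ERU→37/12, T→13/3; new cluster ERTU
  updated: d(AP,ERTU)=33/2, d(ERTU,S)=25
step 5: merge (AP,ERTU) at d=33/2; branch lengths AP→25/4, ERTU→47/12; new cluster AEPRTU
  updated: d(AEPRTU,S)=139/6
step 6: merge (AEPRTU,S) at d=139/6; branch lengths AEPRTU→10/3, S→139/12; new cluster AEPRSTU
final tree: (((A:2,P:2):25/4,((E:5/4,(R:1/2,U:1/2):3/4):37/12,T:13/3):47/12):10/3,S:139/12)
total length: 79/2

5/4,3/4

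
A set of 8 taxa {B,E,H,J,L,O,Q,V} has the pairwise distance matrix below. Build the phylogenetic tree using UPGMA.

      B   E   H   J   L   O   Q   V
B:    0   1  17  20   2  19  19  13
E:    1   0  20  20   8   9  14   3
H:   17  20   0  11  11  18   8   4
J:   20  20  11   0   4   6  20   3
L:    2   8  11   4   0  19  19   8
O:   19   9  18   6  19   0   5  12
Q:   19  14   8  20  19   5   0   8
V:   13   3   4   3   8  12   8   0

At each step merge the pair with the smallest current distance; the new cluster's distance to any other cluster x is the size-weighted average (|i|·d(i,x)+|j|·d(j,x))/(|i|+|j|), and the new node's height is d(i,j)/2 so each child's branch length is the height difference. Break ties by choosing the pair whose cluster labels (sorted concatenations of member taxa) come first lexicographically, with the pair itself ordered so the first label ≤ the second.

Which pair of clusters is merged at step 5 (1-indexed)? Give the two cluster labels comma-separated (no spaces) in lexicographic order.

H,JV

1. join B+E (d=1) ⇒ BE; edges |B|=1/2, |E|=1/2
  updated: d(BE,H)=37/2, d(BE,J)=20, d(BE,L)=5, d(BE,O)=14, d(BE,Q)=33/2, d(BE,V)=8
2. join J+V (d=3) ⇒ JV; edges |J|=3/2, |V|=3/2
  updated: d(BE,JV)=14, d(H,JV)=15/2, d(JV,L)=6, d(JV,O)=9, d(JV,Q)=14
3. join BE+L (d=5) ⇒ BEL; edges |BE|=2, |L|=5/2
  updated: d(BEL,H)=16, d(BEL,JV)=34/3, d(BEL,O)=47/3, d(BEL,Q)=52/3
4. join O+Q (d=5) ⇒ OQ; edges |O|=5/2, |Q|=5/2
  updated: d(BEL,OQ)=33/2, d(H,OQ)=13, d(JV,OQ)=23/2
5. join H+JV (d=15/2) ⇒ HJV; edges |H|=15/4, |JV|=9/4
  updated: d(BEL,HJV)=116/9, d(HJV,OQ)=12
6. join HJV+OQ (d=12) ⇒ HJOQV; edges |HJV|=9/4, |OQ|=7/2
  updated: d(BEL,HJOQV)=43/3
7. join BEL+HJOQV (d=43/3) ⇒ BEHJLOQV; edges |BEL|=14/3, |HJOQV|=7/6
final tree: (((B:1/2,E:1/2):2,L:5/2):14/3,((H:15/4,(J:3/2,V:3/2):9/4):9/4,(O:5/2,Q:5/2):7/2):7/6)
total length: 373/12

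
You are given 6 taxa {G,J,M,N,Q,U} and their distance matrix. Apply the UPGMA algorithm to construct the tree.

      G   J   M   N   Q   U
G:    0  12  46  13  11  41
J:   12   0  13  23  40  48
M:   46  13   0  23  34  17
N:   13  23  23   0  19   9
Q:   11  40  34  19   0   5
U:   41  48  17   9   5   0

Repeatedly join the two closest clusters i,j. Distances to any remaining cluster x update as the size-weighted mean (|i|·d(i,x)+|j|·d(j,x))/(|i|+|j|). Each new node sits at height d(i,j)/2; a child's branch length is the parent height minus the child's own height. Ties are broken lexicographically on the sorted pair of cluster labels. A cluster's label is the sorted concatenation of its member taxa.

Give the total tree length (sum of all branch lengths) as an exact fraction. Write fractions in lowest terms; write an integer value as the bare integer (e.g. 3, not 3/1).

step 1: merge (Q,U) at d=5; branch lengths Q→5/2, U→5/2; new cluster QU
  updated: d(G,QU)=26, d(J,QU)=44, d(M,QU)=51/2, d(N,QU)=14
step 2: merge (G,J) at d=12; branch lengths G→6, J→6; new cluster GJ
  updated: d(GJ,M)=59/2, d(GJ,N)=18, d(GJ,QU)=35
step 3: merge (N,QU) at d=14; branch lengths N→7, QU→9/2; new cluster NQU
  updated: d(GJ,NQU)=88/3, d(M,NQU)=74/3
step 4: merge (M,NQU) at d=74/3; branch lengths M→37/3, NQU→16/3; new cluster MNQU
  updated: d(GJ,MNQU)=235/8
step 5: merge (GJ,MNQU) at d=235/8; branch lengths GJ→139/16, MNQU→113/48; new cluster GJMNQU
final tree: ((G:6,J:6):139/16,(M:37/3,(N:7,(Q:5/2,U:5/2):9/2):16/3):113/48)
total length: 1373/24

1373/24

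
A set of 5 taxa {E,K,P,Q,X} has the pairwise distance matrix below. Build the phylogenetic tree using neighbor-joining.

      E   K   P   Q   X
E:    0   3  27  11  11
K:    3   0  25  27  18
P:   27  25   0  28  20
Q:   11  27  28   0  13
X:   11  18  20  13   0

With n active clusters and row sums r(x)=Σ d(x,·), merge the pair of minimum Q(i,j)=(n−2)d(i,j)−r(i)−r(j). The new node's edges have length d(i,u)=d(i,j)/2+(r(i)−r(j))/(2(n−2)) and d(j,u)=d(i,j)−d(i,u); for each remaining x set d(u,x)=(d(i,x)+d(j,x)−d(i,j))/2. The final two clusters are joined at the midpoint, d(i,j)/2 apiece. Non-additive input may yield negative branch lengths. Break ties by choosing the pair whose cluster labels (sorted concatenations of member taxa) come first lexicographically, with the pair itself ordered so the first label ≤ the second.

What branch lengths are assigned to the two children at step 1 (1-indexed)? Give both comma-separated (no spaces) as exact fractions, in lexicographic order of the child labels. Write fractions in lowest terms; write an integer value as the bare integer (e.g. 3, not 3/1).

-2,5

1. join E+K (d=3, Q=-116) ⇒ EK; edges |E|=-2, |K|=5
  updated: d(EK,P)=49/2, d(EK,Q)=35/2, d(EK,X)=13
2. join EK+P (d=49/2, Q=-157/2) ⇒ EKP; edges |EK|=63/8, |P|=133/8
  updated: d(EKP,Q)=21/2, d(EKP,X)=17/4
3. join EKP+Q (d=21/2, Q=-111/4) ⇒ EKPQ; edges |EKP|=7/8, |Q|=77/8
  updated: d(EKPQ,X)=27/8
4. join EKPQ+X (d=27/8) ⇒ EKPQX; edges |EKPQ|=27/16, |X|=27/16
final tree: ((((E:-2,K:5):63/8,P:133/8):7/8,Q:77/8):27/16,X:27/16)
total length: 331/8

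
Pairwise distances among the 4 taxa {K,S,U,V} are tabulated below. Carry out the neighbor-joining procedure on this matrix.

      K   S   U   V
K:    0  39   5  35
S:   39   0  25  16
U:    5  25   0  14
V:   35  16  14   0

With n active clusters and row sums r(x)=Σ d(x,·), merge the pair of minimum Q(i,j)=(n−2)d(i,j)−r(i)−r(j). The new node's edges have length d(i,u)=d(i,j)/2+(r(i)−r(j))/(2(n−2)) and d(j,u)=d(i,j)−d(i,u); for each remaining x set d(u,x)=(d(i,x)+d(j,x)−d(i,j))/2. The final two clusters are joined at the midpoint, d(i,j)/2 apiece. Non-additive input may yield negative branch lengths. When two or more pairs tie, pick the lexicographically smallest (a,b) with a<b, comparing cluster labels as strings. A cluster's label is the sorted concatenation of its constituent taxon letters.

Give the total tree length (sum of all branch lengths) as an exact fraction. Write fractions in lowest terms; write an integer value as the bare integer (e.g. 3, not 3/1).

155/4

step 1: merge (K,U) at d=5, Q=-113; branch lengths K→45/4, U→-25/4; new cluster KU
  updated: d(KU,S)=59/2, d(KU,V)=22
step 2: merge (KU,S) at d=59/2, Q=-135/2; branch lengths KU→71/4, S→47/4; new cluster KSU
  updated: d(KSU,V)=17/4
step 3: merge (KSU,V) at d=17/4; branch lengths KSU→17/8, V→17/8; new cluster KSUV
final tree: (((K:45/4,U:-25/4):71/4,S:47/4):17/8,V:17/8)
total length: 155/4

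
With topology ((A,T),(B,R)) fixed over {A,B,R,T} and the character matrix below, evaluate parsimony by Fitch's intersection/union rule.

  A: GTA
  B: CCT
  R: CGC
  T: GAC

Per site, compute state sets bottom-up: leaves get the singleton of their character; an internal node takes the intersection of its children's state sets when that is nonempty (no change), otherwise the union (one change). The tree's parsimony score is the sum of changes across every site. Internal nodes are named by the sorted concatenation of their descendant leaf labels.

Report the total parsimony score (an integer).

6

site 0, node AT: A={G} ∩ T={G} → {G} (+0)
site 0, node BR: B={C} ∩ R={C} → {C} (+0)
site 0, node ABRT: AT={G} ∪ BR={C} → {C,G} (+1)
site 1, node AT: A={T} ∪ T={A} → {A,T} (+1)
site 1, node BR: B={C} ∪ R={G} → {C,G} (+1)
site 1, node ABRT: AT={A,T} ∪ BR={C,G} → {A,C,G,T} (+1)
site 2, node AT: A={A} ∪ T={C} → {A,C} (+1)
site 2, node BR: B={T} ∪ R={C} → {C,T} (+1)
site 2, node ABRT: AT={A,C} ∩ BR={C,T} → {C} (+0)
per-site changes: [1, 3, 2]; total = 6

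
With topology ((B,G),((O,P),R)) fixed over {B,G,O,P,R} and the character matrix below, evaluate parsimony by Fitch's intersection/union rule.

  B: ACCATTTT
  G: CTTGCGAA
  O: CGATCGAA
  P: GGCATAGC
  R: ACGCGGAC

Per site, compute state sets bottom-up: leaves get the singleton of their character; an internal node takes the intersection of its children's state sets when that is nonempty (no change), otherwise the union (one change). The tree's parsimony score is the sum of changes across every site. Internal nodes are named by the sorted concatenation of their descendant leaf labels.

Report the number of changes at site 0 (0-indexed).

BG@0: {A} ∪ {C} = {A,C} (union, +1)
OP@0: {C} ∪ {G} = {C,G} (union, +1)
OPR@0: {C,G} ∪ {A} = {A,C,G} (union, +1)
BGOPR@0: {A,C} ∩ {A,C,G} = {A,C} (intersection, +0)
BG@1: {C} ∪ {T} = {C,T} (union, +1)
OP@1: {G} ∩ {G} = {G} (intersection, +0)
OPR@1: {G} ∪ {C} = {C,G} (union, +1)
BGOPR@1: {C,T} ∩ {C,G} = {C} (intersection, +0)
BG@2: {C} ∪ {T} = {C,T} (union, +1)
OP@2: {A} ∪ {C} = {A,C} (union, +1)
OPR@2: {A,C} ∪ {G} = {A,C,G} (union, +1)
BGOPR@2: {C,T} ∩ {A,C,G} = {C} (intersection, +0)
BG@3: {A} ∪ {G} = {A,G} (union, +1)
OP@3: {T} ∪ {A} = {A,T} (union, +1)
OPR@3: {A,T} ∪ {C} = {A,C,T} (union, +1)
BGOPR@3: {A,G} ∩ {A,C,T} = {A} (intersection, +0)
BG@4: {T} ∪ {C} = {C,T} (union, +1)
OP@4: {C} ∪ {T} = {C,T} (union, +1)
OPR@4: {C,T} ∪ {G} = {C,G,T} (union, +1)
BGOPR@4: {C,T} ∩ {C,G,T} = {C,T} (intersection, +0)
BG@5: {T} ∪ {G} = {G,T} (union, +1)
OP@5: {G} ∪ {A} = {A,G} (union, +1)
OPR@5: {A,G} ∩ {G} = {G} (intersection, +0)
BGOPR@5: {G,T} ∩ {G} = {G} (intersection, +0)
BG@6: {T} ∪ {A} = {A,T} (union, +1)
OP@6: {A} ∪ {G} = {A,G} (union, +1)
OPR@6: {A,G} ∩ {A} = {A} (intersection, +0)
BGOPR@6: {A,T} ∩ {A} = {A} (intersection, +0)
BG@7: {T} ∪ {A} = {A,T} (union, +1)
OP@7: {A} ∪ {C} = {A,C} (union, +1)
OPR@7: {A,C} ∩ {C} = {C} (intersection, +0)
BGOPR@7: {A,T} ∪ {C} = {A,C,T} (union, +1)
per-site changes: [3, 2, 3, 3, 3, 2, 2, 3]; total = 21

3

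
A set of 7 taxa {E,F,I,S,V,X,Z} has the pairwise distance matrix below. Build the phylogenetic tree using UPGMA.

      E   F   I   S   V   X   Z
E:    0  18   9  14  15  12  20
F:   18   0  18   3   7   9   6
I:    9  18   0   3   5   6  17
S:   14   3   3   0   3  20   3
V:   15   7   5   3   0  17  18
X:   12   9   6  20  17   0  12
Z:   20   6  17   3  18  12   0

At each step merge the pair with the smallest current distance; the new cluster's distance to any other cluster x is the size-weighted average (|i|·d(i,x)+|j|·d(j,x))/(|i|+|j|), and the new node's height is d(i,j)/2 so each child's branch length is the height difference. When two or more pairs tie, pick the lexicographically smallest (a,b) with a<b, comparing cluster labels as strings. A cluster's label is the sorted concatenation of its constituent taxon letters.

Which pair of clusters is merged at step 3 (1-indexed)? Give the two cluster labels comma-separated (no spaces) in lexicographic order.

step 1: merge (F,S) at d=3; branch lengths F→3/2, S→3/2; new cluster FS
  updated: d(E,FS)=16, d(FS,I)=21/2, d(FS,V)=5, d(FS,X)=29/2, d(FS,Z)=9/2
step 2: merge (FS,Z) at d=9/2; branch lengths FS→3/4, Z→9/4; new cluster FSZ
  updated: d(E,FSZ)=52/3, d(FSZ,I)=38/3, d(FSZ,V)=28/3, d(FSZ,X)=41/3
step 3: merge (I,V) at d=5; branch lengths I→5/2, V→5/2; new cluster IV
  updated: d(E,IV)=12, d(FSZ,IV)=11, d(IV,X)=23/2
step 4: merge (FSZ,IV) at d=11; branch lengths FSZ→13/4, IV→3; new cluster FISVZ
  updated: d(E,FISVZ)=76/5, d(FISVZ,X)=64/5
step 5: merge (E,X) at d=12; branch lengths E→6, X→6; new cluster EX
  updated: d(EX,FISVZ)=14
step 6: merge (EX,FISVZ) at d=14; branch lengths EX→1, FISVZ→3/2; new cluster EFISVXZ
final tree: ((E:6,X:6):1,(((F:3/2,S:3/2):3/4,Z:9/4):13/4,(I:5/2,V:5/2):3):3/2)
total length: 127/4

I,V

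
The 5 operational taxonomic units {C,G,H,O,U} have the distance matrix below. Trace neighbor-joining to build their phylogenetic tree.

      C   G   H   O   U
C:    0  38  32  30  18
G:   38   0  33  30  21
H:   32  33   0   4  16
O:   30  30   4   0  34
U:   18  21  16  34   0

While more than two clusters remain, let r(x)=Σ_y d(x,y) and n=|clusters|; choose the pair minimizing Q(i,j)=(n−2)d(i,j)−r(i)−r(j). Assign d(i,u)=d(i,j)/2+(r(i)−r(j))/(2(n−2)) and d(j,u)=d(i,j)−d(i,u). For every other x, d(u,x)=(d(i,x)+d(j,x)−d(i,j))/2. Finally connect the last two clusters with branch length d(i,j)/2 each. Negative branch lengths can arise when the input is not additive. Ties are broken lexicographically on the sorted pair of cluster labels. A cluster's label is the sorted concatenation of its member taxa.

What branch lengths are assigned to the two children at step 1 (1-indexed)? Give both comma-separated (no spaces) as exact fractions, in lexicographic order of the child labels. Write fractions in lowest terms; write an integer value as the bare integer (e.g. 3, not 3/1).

1. join H+O (d=4, Q=-171) ⇒ HO; edges |H|=-1/6, |O|=25/6
  updated: d(C,HO)=29, d(G,HO)=59/2, d(HO,U)=23
2. join C+U (d=18, Q=-111) ⇒ CU; edges |C|=59/4, |U|=13/4
  updated: d(CU,G)=41/2, d(CU,HO)=17
3. join CU+G (d=41/2, Q=-67) ⇒ CGU; edges |CU|=4, |G|=33/2
  updated: d(CGU,HO)=13
4. join CGU+HO (d=13) ⇒ CGHOU; edges |CGU|=13/2, |HO|=13/2
final tree: (((C:59/4,U:13/4):4,G:33/2):13/2,(H:-1/6,O:25/6):13/2)
total length: 111/2

-1/6,25/6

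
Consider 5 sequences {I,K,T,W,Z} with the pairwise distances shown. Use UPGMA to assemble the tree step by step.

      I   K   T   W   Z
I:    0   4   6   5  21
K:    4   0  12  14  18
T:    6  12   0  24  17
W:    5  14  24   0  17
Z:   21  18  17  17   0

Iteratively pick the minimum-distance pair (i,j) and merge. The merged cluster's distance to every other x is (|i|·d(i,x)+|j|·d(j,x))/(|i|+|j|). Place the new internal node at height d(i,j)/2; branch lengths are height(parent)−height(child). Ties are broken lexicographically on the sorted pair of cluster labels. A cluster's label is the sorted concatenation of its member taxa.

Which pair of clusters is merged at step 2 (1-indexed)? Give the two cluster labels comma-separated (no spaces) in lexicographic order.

1. join I+K (d=4) ⇒ IK; edges |I|=2, |K|=2
  updated: d(IK,T)=9, d(IK,W)=19/2, d(IK,Z)=39/2
2. join IK+T (d=9) ⇒ IKT; edges |IK|=5/2, |T|=9/2
  updated: d(IKT,W)=43/3, d(IKT,Z)=56/3
3. join IKT+W (d=43/3) ⇒ IKTW; edges |IKT|=8/3, |W|=43/6
  updated: d(IKTW,Z)=73/4
4. join IKTW+Z (d=73/4) ⇒ IKTWZ; edges |IKTW|=47/24, |Z|=73/8
final tree: ((((I:2,K:2):5/2,T:9/2):8/3,W:43/6):47/24,Z:73/8)
total length: 383/12

IK,T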